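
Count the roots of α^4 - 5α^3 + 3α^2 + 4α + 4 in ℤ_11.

Write f(α) = α^4 - 5α^3 + 3α^2 + 4α + 4.
Evaluate at each of the 11 elements of ℤ_11:
f(0) = 4; f(1) = 7; f(2) = 0 → root; f(3) = 0 → root; f(4) = 4; f(5) = 0 → root; f(6) = 0 → root; f(7) = 7; f(8) = 4; f(9) = 9; f(10) = 9.
Roots: {2, 3, 5, 6}.

4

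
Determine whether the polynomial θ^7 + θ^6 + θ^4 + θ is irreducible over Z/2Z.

No

Write P(θ) = θ^7 + θ^6 + θ^4 + θ.
Check for roots in Z/2Z: P(0) = 0 → root; P(1) = 0 → root.
P(0) = 0, so (θ) divides P(θ); P is reducible.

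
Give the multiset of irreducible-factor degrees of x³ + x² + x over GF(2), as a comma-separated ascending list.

Write f(x) = x³ + x² + x.
Roots in GF(2): f(0) = 0 → root; f(1) = 1.
Linear factors from roots: (x).
Complete factorization: f(x) = (x)·(x² + x + 1).
Factor degrees with multiplicity: 1 + 2 = 3.

1, 2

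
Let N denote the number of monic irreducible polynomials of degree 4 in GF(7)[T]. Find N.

Gauss's count: N_{7}(4) = (1/4) Σ_{d|4} μ(4/d)·7^d.
Divisors of 4: 1, 2, 4; μ(4/d) for each: 0, -1, 1.
Σ = − 7^2 + 7^4 = 2352.
N = 2352/4 = 588.

588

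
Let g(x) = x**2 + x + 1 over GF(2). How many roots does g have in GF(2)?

0

Evaluate at each of the 2 elements of GF(2):
g(0) = 1; g(1) = 1.
No element is a root.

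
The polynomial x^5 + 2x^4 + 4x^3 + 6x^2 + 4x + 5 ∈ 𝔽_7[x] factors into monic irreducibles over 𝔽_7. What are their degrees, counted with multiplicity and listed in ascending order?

Write f(x) = x^5 + 2x^4 + 4x^3 + 6x^2 + 4x + 5.
Linear factors from roots: (x + 5).
Complete factorization: f(x) = (x + 5)·(x^2 + 2x + 3)·(x^2 + 2x + 5).
Factor degrees with multiplicity: 1 + 2 + 2 = 5.

1, 2, 2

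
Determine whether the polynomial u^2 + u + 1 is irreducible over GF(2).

Write f(u) = u^2 + u + 1.
Check for roots in GF(2): f(0) = 1; f(1) = 1.
No roots. A degree-2 polynomial over a field with no linear factor is irreducible.

Yes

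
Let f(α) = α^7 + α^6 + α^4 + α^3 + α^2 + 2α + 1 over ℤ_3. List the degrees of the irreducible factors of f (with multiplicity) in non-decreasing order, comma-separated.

1, 1, 2, 3

Roots in ℤ_3: f(0) = 1; f(1) = 2; f(2) = 0 → root.
Linear factors from roots: (α + 1).
Complete factorization: f(α) = (α + 1)^2·(α^2 + 1)·(α^3 + 2α^2 + 1).
Factor degrees with multiplicity: 1 + 1 + 2 + 3 = 7.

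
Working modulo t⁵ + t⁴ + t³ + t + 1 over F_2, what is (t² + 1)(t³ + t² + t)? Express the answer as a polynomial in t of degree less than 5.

t^3 + t^2 + 1

Multiply in F_2[t]: (t² + 1)·(t³ + t² + t) = t⁵ + t⁴ + t² + t.
Reduce using t⁵ ≡ t⁴ + t³ + t + 1 (mod t⁵ + t⁴ + t³ + t + 1).
Reduced: t³ + t² + 1.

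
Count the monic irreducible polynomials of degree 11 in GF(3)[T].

Gauss's count: N_{3}(11) = (1/11) Σ_{d|11} μ(11/d)·3^d.
Divisors of 11: 1, 11; μ(11/d) for each: -1, 1.
Σ = − 3^1 + 3^11 = 177144.
N = 177144/11 = 16104.

16104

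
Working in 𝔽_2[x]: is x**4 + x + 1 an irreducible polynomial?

Yes

Write g(x) = x**4 + x + 1.
Check for roots in 𝔽_2: g(0) = 1; g(1) = 1.
No roots, so no linear factors.
Monic irreducibles of degree 2 over GF(2): x**2 + x + 1.
None of them divide g (all give nonzero remainder).
No irreducible factor of degree ≤ 2 exists, so g is irreducible over GF(2).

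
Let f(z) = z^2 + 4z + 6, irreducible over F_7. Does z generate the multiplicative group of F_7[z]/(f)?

|GF(7^2)^×| = 7^2 − 1 = 48. Prime factorization: 48 = 2^4·3.
f is primitive ⇔ z has order 48 in GF(7)[z]/(f), i.e. z^(48/q) ≠ 1 for each prime q | 48.
z^(24) mod f = 6.
z^(16) mod f = 1
Since z^(16) = 1, the order of z divides 16 < 48; not primitive.

No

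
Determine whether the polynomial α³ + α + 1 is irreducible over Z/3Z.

Write m(α) = α³ + α + 1.
Check for roots in Z/3Z: m(0) = 1; m(1) = 0 → root; m(2) = 2.
m(1) = 0, so (α − 1) divides m(α); m is reducible.

No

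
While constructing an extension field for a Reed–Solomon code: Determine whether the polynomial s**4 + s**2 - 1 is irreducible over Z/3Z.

Yes

Write f(s) = s**4 + s**2 - 1.
Check for roots in Z/3Z: f(0) = 2; f(1) = 1; f(2) = 1.
No roots, so no linear factors.
Monic irreducibles of degree 2 over GF(3): s**2 + 1, s**2 + s - 1, s**2 - s - 1.
None of them divide f (all give nonzero remainder).
No irreducible factor of degree ≤ 2 exists, so f is irreducible over GF(3).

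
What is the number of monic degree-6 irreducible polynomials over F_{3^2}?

x^(9^6) − x is the product of all monic irreducibles of degree dividing 6; Möbius inversion gives N = (1/6) Σ μ(6/d)·9^d.
Divisors of 6: 1, 2, 3, 6; μ(6/d) for each: 1, -1, -1, 1.
Σ = 9^1 − 9^2 − 9^3 + 9^6 = 530640.
N = 530640/6 = 88440.

88440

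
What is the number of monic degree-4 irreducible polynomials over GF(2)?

x^(2^4) − x is the product of all monic irreducibles of degree dividing 4; Möbius inversion gives N = (1/4) Σ μ(4/d)·2^d.
Divisors of 4: 1, 2, 4; μ(4/d) for each: 0, -1, 1.
Σ = − 2^2 + 2^4 = 12.
N = 12/4 = 3.

3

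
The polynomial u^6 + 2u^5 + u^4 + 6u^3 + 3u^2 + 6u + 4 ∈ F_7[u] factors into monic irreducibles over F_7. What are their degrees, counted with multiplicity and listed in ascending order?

1, 1, 2, 2

Write h(u) = u^6 + 2u^5 + u^4 + 6u^3 + 3u^2 + 6u + 4.
Linear factors from roots: (u + 3), (u + 2).
Complete factorization: h(u) = (u + 2)·(u + 3)·(u^2 + 4)·(u^2 + 4u + 6).
Factor degrees with multiplicity: 1 + 1 + 2 + 2 = 6.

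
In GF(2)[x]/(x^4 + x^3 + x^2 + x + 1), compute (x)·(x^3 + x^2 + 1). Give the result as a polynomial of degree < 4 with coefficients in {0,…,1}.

Multiply in GF(2)[x]: (x)·(x^3 + x^2 + 1) = x^4 + x^3 + x.
Reduce using x^4 ≡ x^3 + x^2 + x + 1 (mod x^4 + x^3 + x^2 + x + 1).
Reduced: x^2 + 1.

x^2 + 1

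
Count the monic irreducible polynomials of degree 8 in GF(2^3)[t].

2096640

Gauss's count: N_{8}(8) = (1/8) Σ_{d|8} μ(8/d)·8^d.
Divisors of 8: 1, 2, 4, 8; μ(8/d) for each: 0, 0, -1, 1.
Σ = − 8^4 + 8^8 = 16773120.
N = 16773120/8 = 2096640.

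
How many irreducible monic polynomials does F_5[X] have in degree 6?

2580

By the necklace-counting formula, N_5(6) = (1/6) Σ_{d|6} μ(6/d)·5^d.
Divisors of 6: 1, 2, 3, 6; μ(6/d) for each: 1, -1, -1, 1.
Σ = 5^1 − 5^2 − 5^3 + 5^6 = 15480.
N = 15480/6 = 2580.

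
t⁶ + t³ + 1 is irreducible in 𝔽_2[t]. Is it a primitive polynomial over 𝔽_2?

Write f(t) = t⁶ + t³ + 1.
|GF(2^6)^×| = 2^6 − 1 = 63. Prime factorization: 63 = 3^2·7.
f is primitive ⇔ t has order 63 in GF(2)[t]/(f), i.e. t^(63/q) ≠ 1 for each prime q | 63.
t^(21) mod f = t³.
t^(9) mod f = 1
Since t^(9) = 1, the order of t divides 9 < 63; not primitive.

No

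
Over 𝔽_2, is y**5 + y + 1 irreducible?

Write m(y) = y**5 + y + 1.
Check for roots in 𝔽_2: m(0) = 1; m(1) = 1.
No roots, so no linear factors.
Monic irreducibles of degree 2 over GF(2): y**2 + y + 1.
y**2 + y + 1 divides m: m(y) = (y**2 + y + 1)·(y**3 + y**2 + 1).

No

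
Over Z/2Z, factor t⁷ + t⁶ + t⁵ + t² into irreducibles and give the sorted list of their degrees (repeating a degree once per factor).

Write g(t) = t⁷ + t⁶ + t⁵ + t².
Roots in Z/2Z: g(0) = 0 → root; g(1) = 0 → root.
Linear factors from roots: (t), (t + 1).
Complete factorization: g(t) = (t)^2·(t + 1)^2·(t³ + t² + 1).
Factor degrees with multiplicity: 1 + 1 + 1 + 1 + 3 = 7.

1, 1, 1, 1, 3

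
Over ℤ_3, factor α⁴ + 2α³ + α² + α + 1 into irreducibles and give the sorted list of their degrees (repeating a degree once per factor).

Write g(α) = α⁴ + 2α³ + α² + α + 1.
Roots in ℤ_3: g(0) = 1; g(1) = 0 → root; g(2) = 0 → root.
Linear factors from roots: (α + 2), (α + 1).
Complete factorization: g(α) = (α + 1)·(α + 2)·(α² + 2α + 2).
Factor degrees with multiplicity: 1 + 1 + 2 = 4.

1, 1, 2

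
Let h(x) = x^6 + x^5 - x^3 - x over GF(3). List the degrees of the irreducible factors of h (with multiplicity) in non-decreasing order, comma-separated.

Roots in GF(3): h(0) = 0 → root; h(1) = 0 → root; h(2) = 2.
Linear factors from roots: (x), (x - 1).
Complete factorization: h(x) = (x)·(x - 1)·(x^2 + x - 1)^2.
Factor degrees with multiplicity: 1 + 1 + 2 + 2 = 6.

1, 1, 2, 2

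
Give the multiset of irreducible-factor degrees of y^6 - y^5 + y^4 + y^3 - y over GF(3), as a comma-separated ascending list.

1, 1, 2, 2

Write g(y) = y^6 - y^5 + y^4 + y^3 - y.
Roots in GF(3): g(0) = 0 → root; g(1) = 1; g(2) = 0 → root.
Linear factors from roots: (y), (y + 1).
Complete factorization: g(y) = (y)·(y + 1)·(y^2 + 1)·(y^2 + y - 1).
Factor degrees with multiplicity: 1 + 1 + 2 + 2 = 6.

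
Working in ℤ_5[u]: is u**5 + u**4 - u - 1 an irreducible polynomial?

No

Write h(u) = u**5 + u**4 - u - 1.
Check for roots in ℤ_5: h(0) = 4; h(1) = 0 → root; h(2) = 0 → root; h(3) = 0 → root; h(4) = 0 → root.
h(1) = 0, so (u − 1) divides h(u); h is reducible.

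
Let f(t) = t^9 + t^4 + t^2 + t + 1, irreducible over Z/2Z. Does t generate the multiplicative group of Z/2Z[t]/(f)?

No

|GF(2^9)^×| = 2^9 − 1 = 511. Prime factorization: 511 = 7·73.
f is primitive ⇔ t has order 511 in GF(2)[t]/(f), i.e. t^(511/q) ≠ 1 for each prime q | 511.
t^(73) mod f = 1
t^(7) mod f = t^7.
Since t^(73) = 1, the order of t divides 73 < 511; not primitive.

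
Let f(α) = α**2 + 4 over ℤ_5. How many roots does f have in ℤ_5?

2

Evaluate at each of the 5 elements of ℤ_5:
f(0) = 4; f(1) = 0 → root; f(2) = 3; f(3) = 3; f(4) = 0 → root.
Roots: {1, 4}.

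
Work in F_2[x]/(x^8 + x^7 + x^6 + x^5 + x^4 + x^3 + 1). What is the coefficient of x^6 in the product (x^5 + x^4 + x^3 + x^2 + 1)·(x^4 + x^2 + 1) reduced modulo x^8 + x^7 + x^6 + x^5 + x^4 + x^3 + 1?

1

Multiply in F_2[x]: (x^5 + x^4 + x^3 + x^2 + 1)·(x^4 + x^2 + 1) = x^9 + x^8 + x^4 + x^3 + 1.
Reduce using x^8 ≡ x^7 + x^6 + x^5 + x^4 + x^3 + 1 (mod x^8 + x^7 + x^6 + x^5 + x^4 + x^3 + 1).
Reduced: x^7 + x^6 + x^5 + x^3 + x + 1.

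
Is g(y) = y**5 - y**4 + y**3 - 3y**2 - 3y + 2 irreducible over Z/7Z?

Check for roots in Z/7Z: g(0) = 2; g(1) = 4; g(2) = 1; g(3) = 1; g(4) = 4; g(5) = 3; g(6) = 6.
No roots, so no linear factors.
Degree-2 irreducible divisors: test the 21 monic irreducibles of degree 2 over GF(7).
None of them divide g (all give nonzero remainder).
No irreducible factor of degree ≤ 2 exists, so g is irreducible over GF(7).

Yes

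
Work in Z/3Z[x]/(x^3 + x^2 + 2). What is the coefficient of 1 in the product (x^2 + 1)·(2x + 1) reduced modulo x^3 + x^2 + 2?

Multiply in Z/3Z[x]: (x^2 + 1)·(2x + 1) = 2x^3 + x^2 + 2x + 1.
Reduce using x^3 ≡ 2x^2 + 1 (mod x^3 + x^2 + 2).
Reduced: 2x^2 + 2x.

0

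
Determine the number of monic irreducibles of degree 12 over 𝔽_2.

335

The number of monic irreducibles of degree 12 over GF(2) is (1/12)·Σ_{d∣12} μ(12/d) 2^d.
Divisors of 12: 1, 2, 3, 4, 6, 12; μ(12/d) for each: 0, 1, 0, -1, -1, 1.
Σ = 2^2 − 2^4 − 2^6 + 2^12 = 4020.
N = 4020/12 = 335.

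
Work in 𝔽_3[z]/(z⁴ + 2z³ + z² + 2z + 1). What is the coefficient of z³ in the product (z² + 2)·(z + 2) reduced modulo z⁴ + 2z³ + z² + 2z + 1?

1

Multiply in 𝔽_3[z]: (z² + 2)·(z + 2) = z³ + 2z² + 2z + 1.
Reduced: z³ + 2z² + 2z + 1.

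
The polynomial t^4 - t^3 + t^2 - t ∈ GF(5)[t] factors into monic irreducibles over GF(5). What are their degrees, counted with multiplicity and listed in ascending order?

Write h(t) = t^4 - t^3 + t^2 - t.
Roots in GF(5): h(0) = 0 → root; h(1) = 0 → root; h(2) = 0 → root; h(3) = 0 → root; h(4) = 4.
Linear factors from roots: (t), (t - 1), (t - 2), (t + 2).
Complete factorization: h(t) = (t)·(t + 2)·(t - 2)·(t - 1).
Factor degrees with multiplicity: 1 + 1 + 1 + 1 = 4.

1, 1, 1, 1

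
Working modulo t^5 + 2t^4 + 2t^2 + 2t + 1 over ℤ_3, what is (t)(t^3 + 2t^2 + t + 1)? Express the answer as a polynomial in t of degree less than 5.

t^4 + 2t^3 + t^2 + t

Multiply in ℤ_3[t]: (t)·(t^3 + 2t^2 + t + 1) = t^4 + 2t^3 + t^2 + t.
Reduced: t^4 + 2t^3 + t^2 + t.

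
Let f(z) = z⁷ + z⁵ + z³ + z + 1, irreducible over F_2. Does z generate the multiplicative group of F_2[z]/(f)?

Yes

|GF(2^7)^×| = 2^7 − 1 = 127. Prime factorization: 127 = 127.
f is primitive ⇔ z has order 127 in GF(2)[z]/(f), i.e. z^(127/q) ≠ 1 for each prime q | 127.
z^(1) mod f = z.
None equal 1, so z has full order 127; f is primitive.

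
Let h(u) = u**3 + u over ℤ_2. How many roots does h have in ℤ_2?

2

Evaluate at each of the 2 elements of ℤ_2:
h(0) = 0 → root; h(1) = 0 → root.
Roots: {0, 1}.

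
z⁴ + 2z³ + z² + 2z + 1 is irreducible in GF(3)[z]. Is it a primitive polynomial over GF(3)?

Write f(z) = z⁴ + 2z³ + z² + 2z + 1.
|GF(3^4)^×| = 3^4 − 1 = 80. Prime factorization: 80 = 2^4·5.
f is primitive ⇔ z has order 80 in GF(3)[z]/(f), i.e. z^(80/q) ≠ 1 for each prime q | 80.
z^(40) mod f = 1
z^(16) mod f = 2z.
Since z^(40) = 1, the order of z divides 40 < 80; not primitive.

No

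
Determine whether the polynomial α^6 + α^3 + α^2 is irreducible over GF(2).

No

Write g(α) = α^6 + α^3 + α^2.
Check for roots in GF(2): g(0) = 0 → root; g(1) = 1.
g(0) = 0, so (α) divides g(α); g is reducible.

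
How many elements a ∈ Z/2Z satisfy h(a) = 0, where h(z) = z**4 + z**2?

2

Evaluate at each of the 2 elements of Z/2Z:
h(0) = 0 → root; h(1) = 0 → root.
Roots: {0, 1}.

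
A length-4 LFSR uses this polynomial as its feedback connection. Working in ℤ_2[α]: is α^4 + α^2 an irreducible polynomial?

Write m(α) = α^4 + α^2.
Check for roots in ℤ_2: m(0) = 0 → root; m(1) = 0 → root.
m(0) = 0, so (α) divides m(α); m is reducible.

No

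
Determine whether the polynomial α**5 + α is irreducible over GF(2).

Write g(α) = α**5 + α.
Check for roots in GF(2): g(0) = 0 → root; g(1) = 0 → root.
g(0) = 0, so (α) divides g(α); g is reducible.

No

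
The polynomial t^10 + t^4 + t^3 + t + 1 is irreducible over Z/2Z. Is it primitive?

Yes

Write f(t) = t^10 + t^4 + t^3 + t + 1.
|GF(2^10)^×| = 2^10 − 1 = 1023. Prime factorization: 1023 = 3·11·31.
f is primitive ⇔ t has order 1023 in GF(2)[t]/(f), i.e. t^(1023/q) ≠ 1 for each prime q | 1023.
t^(341) mod f = t^9 + t^6 + t^5 + t^4 + t^3 + t^2.
t^(93) mod f = t^9 + t^2 + t + 1.
t^(33) mod f = t^9 + t^8 + t^7 + t^4 + t^3 + t^2 + 1.
None equal 1, so t has full order 1023; f is primitive.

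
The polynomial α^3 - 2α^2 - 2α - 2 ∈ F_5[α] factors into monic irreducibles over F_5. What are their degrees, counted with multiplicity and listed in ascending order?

1, 2

Write g(α) = α^3 - 2α^2 - 2α - 2.
Roots in F_5: g(0) = 3; g(1) = 0 → root; g(2) = 4; g(3) = 1; g(4) = 2.
Linear factors from roots: (α - 1).
Complete factorization: g(α) = (α - 1)·(α^2 - α + 2).
Factor degrees with multiplicity: 1 + 2 = 3.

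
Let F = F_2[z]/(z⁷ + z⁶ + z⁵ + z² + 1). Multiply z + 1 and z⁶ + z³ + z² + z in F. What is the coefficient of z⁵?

1

Multiply in F_2[z]: (z + 1)·(z⁶ + z³ + z² + z) = z⁷ + z⁶ + z⁴ + z.
Reduce using z⁷ ≡ z⁶ + z⁵ + z² + 1 (mod z⁷ + z⁶ + z⁵ + z² + 1).
Reduced: z⁵ + z⁴ + z² + z + 1.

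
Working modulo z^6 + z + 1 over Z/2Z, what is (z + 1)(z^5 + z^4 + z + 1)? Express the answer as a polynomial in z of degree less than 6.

z^4 + z^2 + z

Multiply in Z/2Z[z]: (z + 1)·(z^5 + z^4 + z + 1) = z^6 + z^4 + z^2 + 1.
Reduce using z^6 ≡ z + 1 (mod z^6 + z + 1).
Reduced: z^4 + z^2 + z.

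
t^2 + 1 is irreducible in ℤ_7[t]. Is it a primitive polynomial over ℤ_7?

No

Write f(t) = t^2 + 1.
|GF(7^2)^×| = 7^2 − 1 = 48. Prime factorization: 48 = 2^4·3.
f is primitive ⇔ t has order 48 in GF(7)[t]/(f), i.e. t^(48/q) ≠ 1 for each prime q | 48.
t^(24) mod f = 1
t^(16) mod f = 1
Since t^(24) = 1, the order of t divides 24 < 48; not primitive.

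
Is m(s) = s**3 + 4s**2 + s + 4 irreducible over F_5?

Check for roots in F_5: m(0) = 4; m(1) = 0 → root; m(2) = 0 → root; m(3) = 0 → root; m(4) = 1.
m(1) = 0, so (s − 1) divides m(s); m is reducible.

No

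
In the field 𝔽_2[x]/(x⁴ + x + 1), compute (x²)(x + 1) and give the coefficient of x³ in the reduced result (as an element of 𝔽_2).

Multiply in 𝔽_2[x]: (x²)·(x + 1) = x³ + x².
Reduced: x³ + x².

1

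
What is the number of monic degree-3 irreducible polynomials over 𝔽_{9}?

By the necklace-counting formula, N_9(3) = (1/3) Σ_{d|3} μ(3/d)·9^d.
Divisors of 3: 1, 3; μ(3/d) for each: -1, 1.
Σ = − 9^1 + 9^3 = 720.
N = 720/3 = 240.

240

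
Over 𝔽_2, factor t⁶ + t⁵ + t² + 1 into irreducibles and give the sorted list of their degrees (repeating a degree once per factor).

Write g(t) = t⁶ + t⁵ + t² + 1.
Roots in 𝔽_2: g(0) = 1; g(1) = 0 → root.
Linear factors from roots: (t + 1).
Complete factorization: g(t) = (t + 1)·(t² + t + 1)·(t³ + t² + 1).
Factor degrees with multiplicity: 1 + 2 + 3 = 6.

1, 2, 3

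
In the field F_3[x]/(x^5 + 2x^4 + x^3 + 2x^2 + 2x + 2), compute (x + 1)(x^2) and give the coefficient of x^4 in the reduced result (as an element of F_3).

Multiply in F_3[x]: (x + 1)·(x^2) = x^3 + x^2.
Reduced: x^3 + x^2.

0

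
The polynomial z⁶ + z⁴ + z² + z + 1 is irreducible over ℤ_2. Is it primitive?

Write f(z) = z⁶ + z⁴ + z² + z + 1.
|GF(2^6)^×| = 2^6 − 1 = 63. Prime factorization: 63 = 3^2·7.
f is primitive ⇔ z has order 63 in GF(2)[z]/(f), i.e. z^(63/q) ≠ 1 for each prime q | 63.
z^(21) mod f = 1
z^(9) mod f = z⁴ + z² + z.
Since z^(21) = 1, the order of z divides 21 < 63; not primitive.

No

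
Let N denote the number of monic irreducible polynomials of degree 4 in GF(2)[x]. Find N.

By the necklace-counting formula, N_2(4) = (1/4) Σ_{d|4} μ(4/d)·2^d.
Divisors of 4: 1, 2, 4; μ(4/d) for each: 0, -1, 1.
Σ = − 2^2 + 2^4 = 12.
N = 12/4 = 3.

3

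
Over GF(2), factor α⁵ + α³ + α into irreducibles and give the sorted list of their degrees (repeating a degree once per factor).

1, 2, 2

Write f(α) = α⁵ + α³ + α.
Roots in GF(2): f(0) = 0 → root; f(1) = 1.
Linear factors from roots: (α).
Complete factorization: f(α) = (α)·(α² + α + 1)^2.
Factor degrees with multiplicity: 1 + 2 + 2 = 5.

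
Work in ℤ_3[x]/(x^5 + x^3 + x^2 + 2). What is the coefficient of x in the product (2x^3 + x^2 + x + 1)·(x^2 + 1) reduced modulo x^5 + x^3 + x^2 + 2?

1

Multiply in ℤ_3[x]: (2x^3 + x^2 + x + 1)·(x^2 + 1) = 2x^5 + x^4 + 2x^2 + x + 1.
Reduce using x^5 ≡ 2x^3 + 2x^2 + 1 (mod x^5 + x^3 + x^2 + 2).
Reduced: x^4 + x^3 + x.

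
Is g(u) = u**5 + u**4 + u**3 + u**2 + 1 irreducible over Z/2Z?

Yes

Check for roots in Z/2Z: g(0) = 1; g(1) = 1.
No roots, so no linear factors.
Monic irreducibles of degree 2 over GF(2): u**2 + u + 1.
None of them divide g (all give nonzero remainder).
No irreducible factor of degree ≤ 2 exists, so g is irreducible over GF(2).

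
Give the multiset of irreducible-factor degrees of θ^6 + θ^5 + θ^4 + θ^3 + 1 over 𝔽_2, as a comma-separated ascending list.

2, 4

Write g(θ) = θ^6 + θ^5 + θ^4 + θ^3 + 1.
Roots in 𝔽_2: g(0) = 1; g(1) = 1.
Complete factorization: g(θ) = (θ^2 + θ + 1)·(θ^4 + θ + 1).
Factor degrees with multiplicity: 2 + 4 = 6.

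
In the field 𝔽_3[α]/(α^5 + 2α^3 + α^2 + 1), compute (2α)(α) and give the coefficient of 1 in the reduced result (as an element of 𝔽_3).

0

Multiply in 𝔽_3[α]: (2α)·(α) = 2α^2.
Reduced: 2α^2.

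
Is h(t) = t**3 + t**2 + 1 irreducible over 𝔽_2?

Yes

Check for roots in 𝔽_2: h(0) = 1; h(1) = 1.
No roots. A degree-3 polynomial over a field with no linear factor is irreducible.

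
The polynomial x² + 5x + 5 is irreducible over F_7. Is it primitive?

Yes

Write f(x) = x² + 5x + 5.
|GF(7^2)^×| = 7^2 − 1 = 48. Prime factorization: 48 = 2^4·3.
f is primitive ⇔ x has order 48 in GF(7)[x]/(f), i.e. x^(48/q) ≠ 1 for each prime q | 48.
x^(24) mod f = 6.
x^(16) mod f = 4.
None equal 1, so x has full order 48; f is primitive.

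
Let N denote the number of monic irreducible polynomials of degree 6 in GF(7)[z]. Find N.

The number of monic irreducibles of degree 6 over GF(7) is (1/6)·Σ_{d∣6} μ(6/d) 7^d.
Divisors of 6: 1, 2, 3, 6; μ(6/d) for each: 1, -1, -1, 1.
Σ = 7^1 − 7^2 − 7^3 + 7^6 = 117264.
N = 117264/6 = 19544.

19544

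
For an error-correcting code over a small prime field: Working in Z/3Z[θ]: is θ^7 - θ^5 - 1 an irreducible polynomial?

Write P(θ) = θ^7 - θ^5 - 1.
Check for roots in Z/3Z: P(0) = 2; P(1) = 2; P(2) = 2.
No roots, so no linear factors.
Monic irreducibles of degree 2 over GF(3): θ^2 + 1, θ^2 + θ - 1, θ^2 - θ - 1.
None of them divide P (all give nonzero remainder).
Degree-3 irreducible divisors: test the 8 monic irreducibles of degree 3 over GF(3).
None of them divide P (all give nonzero remainder).
No irreducible factor of degree ≤ 3 exists, so P is irreducible over GF(3).

Yes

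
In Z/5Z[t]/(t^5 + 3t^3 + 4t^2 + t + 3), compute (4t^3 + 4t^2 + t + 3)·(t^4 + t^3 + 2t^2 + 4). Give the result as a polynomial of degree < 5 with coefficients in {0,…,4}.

2t^4 + 2t^3 + 3t^2 + 4t + 4

Multiply in Z/5Z[t]: (4t^3 + 4t^2 + t + 3)·(t^4 + t^3 + 2t^2 + 4) = 4t^7 + 3t^6 + 3t^5 + 2t^4 + t^3 + 2t^2 + 4t + 2.
Reduce using t^5 ≡ 2t^3 + t^2 + 4t + 2 (mod t^5 + 3t^3 + 4t^2 + t + 3).
Reduced: 2t^4 + 2t^3 + 3t^2 + 4t + 4.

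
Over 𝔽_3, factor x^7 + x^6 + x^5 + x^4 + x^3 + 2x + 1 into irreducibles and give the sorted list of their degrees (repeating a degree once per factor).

Write h(x) = x^7 + x^6 + x^5 + x^4 + x^3 + 2x + 1.
Roots in 𝔽_3: h(0) = 1; h(1) = 2; h(2) = 1.
Complete factorization: h(x) = (x^7 + x^6 + x^5 + x^4 + x^3 + 2x + 1).
Factor degrees with multiplicity: 7 = 7.

7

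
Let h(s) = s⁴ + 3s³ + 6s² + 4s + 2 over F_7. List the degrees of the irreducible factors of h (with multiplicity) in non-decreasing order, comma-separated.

4

Complete factorization: h(s) = (s⁴ + 3s³ + 6s² + 4s + 2).
Factor degrees with multiplicity: 4 = 4.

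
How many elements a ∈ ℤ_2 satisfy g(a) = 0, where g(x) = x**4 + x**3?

2

Evaluate at each of the 2 elements of ℤ_2:
g(0) = 0 → root; g(1) = 0 → root.
Roots: {0, 1}.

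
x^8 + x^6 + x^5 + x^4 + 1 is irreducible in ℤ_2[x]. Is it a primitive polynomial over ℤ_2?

Yes

Write f(x) = x^8 + x^6 + x^5 + x^4 + 1.
|GF(2^8)^×| = 2^8 − 1 = 255. Prime factorization: 255 = 3·5·17.
f is primitive ⇔ x has order 255 in GF(2)[x]/(f), i.e. x^(255/q) ≠ 1 for each prime q | 255.
x^(85) mod f = x^7 + x^6 + x^4 + x^3 + x + 1.
x^(51) mod f = x^6 + x^3 + x^2 + 1.
x^(15) mod f = x^7 + x^6 + 1.
None equal 1, so x has full order 255; f is primitive.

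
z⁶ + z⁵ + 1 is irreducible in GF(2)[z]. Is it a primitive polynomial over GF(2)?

Yes

Write f(z) = z⁶ + z⁵ + 1.
|GF(2^6)^×| = 2^6 − 1 = 63. Prime factorization: 63 = 3^2·7.
f is primitive ⇔ z has order 63 in GF(2)[z]/(f), i.e. z^(63/q) ≠ 1 for each prime q | 63.
z^(21) mod f = z⁵ + z⁴ + z³ + 1.
z^(9) mod f = z⁵ + z³ + z² + z + 1.
None equal 1, so z has full order 63; f is primitive.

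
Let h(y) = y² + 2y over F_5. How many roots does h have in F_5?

Evaluate at each of the 5 elements of F_5:
h(0) = 0 → root; h(1) = 3; h(2) = 3; h(3) = 0 → root; h(4) = 4.
Roots: {0, 3}.

2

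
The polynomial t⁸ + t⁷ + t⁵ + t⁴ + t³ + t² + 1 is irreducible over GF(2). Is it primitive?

No

Write f(t) = t⁸ + t⁷ + t⁵ + t⁴ + t³ + t² + 1.
|GF(2^8)^×| = 2^8 − 1 = 255. Prime factorization: 255 = 3·5·17.
f is primitive ⇔ t has order 255 in GF(2)[t]/(f), i.e. t^(255/q) ≠ 1 for each prime q | 255.
t^(85) mod f = 1
t^(51) mod f = t⁷ + t⁶ + t² + 1.
t^(15) mod f = t⁷ + t⁴ + t².
Since t^(85) = 1, the order of t divides 85 < 255; not primitive.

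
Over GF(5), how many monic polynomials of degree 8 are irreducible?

48750

Gauss's count: N_{5}(8) = (1/8) Σ_{d|8} μ(8/d)·5^d.
Divisors of 8: 1, 2, 4, 8; μ(8/d) for each: 0, 0, -1, 1.
Σ = − 5^4 + 5^8 = 390000.
N = 390000/8 = 48750.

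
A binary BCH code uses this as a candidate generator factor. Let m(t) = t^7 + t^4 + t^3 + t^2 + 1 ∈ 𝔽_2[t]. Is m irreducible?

Check for roots in 𝔽_2: m(0) = 1; m(1) = 1.
No roots, so no linear factors.
Monic irreducibles of degree 2 over GF(2): t^2 + t + 1.
None of them divide m (all give nonzero remainder).
Monic irreducibles of degree 3 over GF(2): t^3 + t + 1, t^3 + t^2 + 1.
None of them divide m (all give nonzero remainder).
No irreducible factor of degree ≤ 3 exists, so m is irreducible over GF(2).

Yes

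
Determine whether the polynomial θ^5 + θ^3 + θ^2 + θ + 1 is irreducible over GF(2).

Write g(θ) = θ^5 + θ^3 + θ^2 + θ + 1.
Check for roots in GF(2): g(0) = 1; g(1) = 1.
No roots, so no linear factors.
Monic irreducibles of degree 2 over GF(2): θ^2 + θ + 1.
None of them divide g (all give nonzero remainder).
No irreducible factor of degree ≤ 2 exists, so g is irreducible over GF(2).

Yes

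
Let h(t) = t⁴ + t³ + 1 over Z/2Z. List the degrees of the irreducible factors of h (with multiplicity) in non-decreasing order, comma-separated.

4

Roots in Z/2Z: h(0) = 1; h(1) = 1.
Complete factorization: h(t) = (t⁴ + t³ + 1).
Factor degrees with multiplicity: 4 = 4.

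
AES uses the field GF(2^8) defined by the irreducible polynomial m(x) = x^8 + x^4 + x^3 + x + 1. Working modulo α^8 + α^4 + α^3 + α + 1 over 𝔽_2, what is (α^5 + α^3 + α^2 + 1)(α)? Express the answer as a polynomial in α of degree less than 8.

Multiply in 𝔽_2[α]: (α^5 + α^3 + α^2 + 1)·(α) = α^6 + α^4 + α^3 + α.
Reduced: α^6 + α^4 + α^3 + α.

α^6 + α^4 + α^3 + α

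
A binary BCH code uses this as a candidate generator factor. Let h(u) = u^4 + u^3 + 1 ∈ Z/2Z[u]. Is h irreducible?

Yes

Check for roots in Z/2Z: h(0) = 1; h(1) = 1.
No roots, so no linear factors.
Monic irreducibles of degree 2 over GF(2): u^2 + u + 1.
None of them divide h (all give nonzero remainder).
No irreducible factor of degree ≤ 2 exists, so h is irreducible over GF(2).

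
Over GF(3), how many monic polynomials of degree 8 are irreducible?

x^(3^8) − x is the product of all monic irreducibles of degree dividing 8; Möbius inversion gives N = (1/8) Σ μ(8/d)·3^d.
Divisors of 8: 1, 2, 4, 8; μ(8/d) for each: 0, 0, -1, 1.
Σ = − 3^4 + 3^8 = 6480.
N = 6480/8 = 810.

810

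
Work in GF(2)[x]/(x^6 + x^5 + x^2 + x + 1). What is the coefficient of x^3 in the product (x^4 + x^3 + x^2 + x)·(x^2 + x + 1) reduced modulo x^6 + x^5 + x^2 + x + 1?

1

Multiply in GF(2)[x]: (x^4 + x^3 + x^2 + x)·(x^2 + x + 1) = x^6 + x^4 + x^3 + x.
Reduce using x^6 ≡ x^5 + x^2 + x + 1 (mod x^6 + x^5 + x^2 + x + 1).
Reduced: x^5 + x^4 + x^3 + x^2 + 1.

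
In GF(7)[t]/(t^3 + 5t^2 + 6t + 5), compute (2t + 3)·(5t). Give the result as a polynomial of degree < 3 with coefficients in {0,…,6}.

Multiply in GF(7)[t]: (2t + 3)·(5t) = 3t^2 + t.
Reduced: 3t^2 + t.

3t^2 + t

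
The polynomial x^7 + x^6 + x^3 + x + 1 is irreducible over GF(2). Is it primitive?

Yes

Write f(x) = x^7 + x^6 + x^3 + x + 1.
|GF(2^7)^×| = 2^7 − 1 = 127. Prime factorization: 127 = 127.
f is primitive ⇔ x has order 127 in GF(2)[x]/(f), i.e. x^(127/q) ≠ 1 for each prime q | 127.
x^(1) mod f = x.
None equal 1, so x has full order 127; f is primitive.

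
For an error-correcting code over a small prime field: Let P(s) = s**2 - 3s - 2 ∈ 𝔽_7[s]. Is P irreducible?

Check for roots in 𝔽_7: P(0) = 5; P(1) = 3; P(2) = 3; P(3) = 5; P(4) = 2; P(5) = 1; P(6) = 2.
No roots. A degree-2 polynomial over a field with no linear factor is irreducible.

Yes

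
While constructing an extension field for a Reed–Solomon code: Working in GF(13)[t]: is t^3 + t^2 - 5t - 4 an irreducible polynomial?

Write f(t) = t^3 + t^2 - 5t - 4.
Check each element of GF(13) for a root: f(0)=9, f(1)=6, f(2)=11, f(3)=4, f(4)=4, f(5)=4, f(6)=10, f(7)=2, f(8)=12, f(9)=7, f(10)=6, f(11)=2, f(12)=1.
No roots. A degree-3 polynomial over a field with no linear factor is irreducible.

Yes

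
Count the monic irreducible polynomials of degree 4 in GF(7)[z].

588

Gauss's count: N_{7}(4) = (1/4) Σ_{d|4} μ(4/d)·7^d.
Divisors of 4: 1, 2, 4; μ(4/d) for each: 0, -1, 1.
Σ = − 7^2 + 7^4 = 2352.
N = 2352/4 = 588.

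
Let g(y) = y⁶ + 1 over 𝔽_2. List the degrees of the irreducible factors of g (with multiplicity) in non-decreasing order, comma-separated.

Roots in 𝔽_2: g(0) = 1; g(1) = 0 → root.
Linear factors from roots: (y + 1).
Complete factorization: g(y) = (y + 1)^2·(y² + y + 1)^2.
Factor degrees with multiplicity: 1 + 1 + 2 + 2 = 6.

1, 1, 2, 2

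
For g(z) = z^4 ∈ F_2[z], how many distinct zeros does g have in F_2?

Evaluate at each of the 2 elements of F_2:
g(0) = 0 → root; g(1) = 1.
Roots: {0}.

1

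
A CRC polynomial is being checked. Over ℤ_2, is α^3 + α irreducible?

Write h(α) = α^3 + α.
Check for roots in ℤ_2: h(0) = 0 → root; h(1) = 0 → root.
h(0) = 0, so (α) divides h(α); h is reducible.

No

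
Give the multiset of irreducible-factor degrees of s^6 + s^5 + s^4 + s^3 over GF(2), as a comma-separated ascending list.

1, 1, 1, 1, 1, 1

Write f(s) = s^6 + s^5 + s^4 + s^3.
Roots in GF(2): f(0) = 0 → root; f(1) = 0 → root.
Linear factors from roots: (s), (s + 1).
Complete factorization: f(s) = (s)^3·(s + 1)^3.
Factor degrees with multiplicity: 1 + 1 + 1 + 1 + 1 + 1 = 6.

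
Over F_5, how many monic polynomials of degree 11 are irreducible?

4438920

The number of monic irreducibles of degree 11 over GF(5) is (1/11)·Σ_{d∣11} μ(11/d) 5^d.
Divisors of 11: 1, 11; μ(11/d) for each: -1, 1.
Σ = − 5^1 + 5^11 = 48828120.
N = 48828120/11 = 4438920.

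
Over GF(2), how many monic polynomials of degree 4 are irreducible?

3

Gauss's count: N_{2}(4) = (1/4) Σ_{d|4} μ(4/d)·2^d.
Divisors of 4: 1, 2, 4; μ(4/d) for each: 0, -1, 1.
Σ = − 2^2 + 2^4 = 12.
N = 12/4 = 3.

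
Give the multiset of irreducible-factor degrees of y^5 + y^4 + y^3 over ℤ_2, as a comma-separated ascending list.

1, 1, 1, 2

Write h(y) = y^5 + y^4 + y^3.
Roots in ℤ_2: h(0) = 0 → root; h(1) = 1.
Linear factors from roots: (y).
Complete factorization: h(y) = (y)^3·(y^2 + y + 1).
Factor degrees with multiplicity: 1 + 1 + 1 + 2 = 5.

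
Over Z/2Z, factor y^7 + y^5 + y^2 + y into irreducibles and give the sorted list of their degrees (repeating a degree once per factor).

1, 1, 2, 3

Write f(y) = y^7 + y^5 + y^2 + y.
Roots in Z/2Z: f(0) = 0 → root; f(1) = 0 → root.
Linear factors from roots: (y), (y + 1).
Complete factorization: f(y) = (y)·(y + 1)·(y^2 + y + 1)·(y^3 + y + 1).
Factor degrees with multiplicity: 1 + 1 + 2 + 3 = 7.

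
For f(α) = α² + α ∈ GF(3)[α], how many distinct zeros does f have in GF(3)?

2

Evaluate at each of the 3 elements of GF(3):
f(0) = 0 → root; f(1) = 2; f(2) = 0 → root.
Roots: {0, 2}.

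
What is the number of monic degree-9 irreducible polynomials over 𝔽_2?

56

By the necklace-counting formula, N_2(9) = (1/9) Σ_{d|9} μ(9/d)·2^d.
Divisors of 9: 1, 3, 9; μ(9/d) for each: 0, -1, 1.
Σ = − 2^3 + 2^9 = 504.
N = 504/9 = 56.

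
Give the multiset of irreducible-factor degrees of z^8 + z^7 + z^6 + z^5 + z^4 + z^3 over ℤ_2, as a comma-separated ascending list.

Write f(z) = z^8 + z^7 + z^6 + z^5 + z^4 + z^3.
Roots in ℤ_2: f(0) = 0 → root; f(1) = 0 → root.
Linear factors from roots: (z), (z + 1).
Complete factorization: f(z) = (z + 1)·(z)^3·(z^2 + z + 1)^2.
Factor degrees with multiplicity: 1 + 1 + 1 + 1 + 2 + 2 = 8.

1, 1, 1, 1, 2, 2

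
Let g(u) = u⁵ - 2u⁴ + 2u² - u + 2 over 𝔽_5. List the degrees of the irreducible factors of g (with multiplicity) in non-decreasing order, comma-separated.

5

Roots in 𝔽_5: g(0) = 2; g(1) = 2; g(2) = 3; g(3) = 3; g(4) = 2.
Complete factorization: g(u) = (u⁵ - 2u⁴ + 2u² - u + 2).
Factor degrees with multiplicity: 5 = 5.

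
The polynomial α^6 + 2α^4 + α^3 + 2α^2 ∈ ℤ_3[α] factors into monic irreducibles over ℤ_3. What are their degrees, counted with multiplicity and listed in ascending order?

Write g(α) = α^6 + 2α^4 + α^3 + 2α^2.
Roots in ℤ_3: g(0) = 0 → root; g(1) = 0 → root; g(2) = 1.
Linear factors from roots: (α), (α + 2).
Complete factorization: g(α) = (α)^2·(α + 2)^2·(α^2 + 2α + 2).
Factor degrees with multiplicity: 1 + 1 + 1 + 1 + 2 = 6.

1, 1, 1, 1, 2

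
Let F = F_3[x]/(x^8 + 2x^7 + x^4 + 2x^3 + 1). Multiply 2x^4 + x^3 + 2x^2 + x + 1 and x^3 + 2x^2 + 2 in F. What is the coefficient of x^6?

2

Multiply in F_3[x]: (2x^4 + x^3 + 2x^2 + x + 1)·(x^3 + 2x^2 + 2) = 2x^7 + 2x^6 + x^5 + 2x^3 + 2x + 2.
Reduced: 2x^7 + 2x^6 + x^5 + 2x^3 + 2x + 2.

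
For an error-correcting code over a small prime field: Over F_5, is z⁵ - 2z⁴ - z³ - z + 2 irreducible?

Yes

Write h(z) = z⁵ - 2z⁴ - z³ - z + 2.
Check for roots in F_5: h(0) = 2; h(1) = 4; h(2) = 2; h(3) = 3; h(4) = 1.
No roots, so no linear factors.
Degree-2 irreducible divisors: test the 10 monic irreducibles of degree 2 over GF(5).
None of them divide h (all give nonzero remainder).
No irreducible factor of degree ≤ 2 exists, so h is irreducible over GF(5).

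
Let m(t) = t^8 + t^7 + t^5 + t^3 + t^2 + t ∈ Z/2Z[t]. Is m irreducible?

Check for roots in Z/2Z: m(0) = 0 → root; m(1) = 0 → root.
m(0) = 0, so (t) divides m(t); m is reducible.

No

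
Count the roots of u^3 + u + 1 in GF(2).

Write g(u) = u^3 + u + 1.
Evaluate at each of the 2 elements of GF(2):
g(0) = 1; g(1) = 1.
No element is a root.

0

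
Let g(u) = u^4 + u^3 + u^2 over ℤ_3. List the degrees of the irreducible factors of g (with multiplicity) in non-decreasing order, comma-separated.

1, 1, 1, 1

Roots in ℤ_3: g(0) = 0 → root; g(1) = 0 → root; g(2) = 1.
Linear factors from roots: (u), (u + 2).
Complete factorization: g(u) = (u)^2·(u + 2)^2.
Factor degrees with multiplicity: 1 + 1 + 1 + 1 = 4.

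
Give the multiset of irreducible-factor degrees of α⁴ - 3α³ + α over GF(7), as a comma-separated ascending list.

1, 3

Write g(α) = α⁴ - 3α³ + α.
Linear factors from roots: (α).
Complete factorization: g(α) = (α)·(α³ - 3α² + 1).
Factor degrees with multiplicity: 1 + 3 = 4.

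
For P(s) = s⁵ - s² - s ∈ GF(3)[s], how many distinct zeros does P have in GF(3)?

Evaluate at each of the 3 elements of GF(3):
P(0) = 0 → root; P(1) = 2; P(2) = 2.
Roots: {0}.

1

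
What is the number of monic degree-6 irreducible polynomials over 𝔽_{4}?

x^(4^6) − x is the product of all monic irreducibles of degree dividing 6; Möbius inversion gives N = (1/6) Σ μ(6/d)·4^d.
Divisors of 6: 1, 2, 3, 6; μ(6/d) for each: 1, -1, -1, 1.
Σ = 4^1 − 4^2 − 4^3 + 4^6 = 4020.
N = 4020/6 = 670.

670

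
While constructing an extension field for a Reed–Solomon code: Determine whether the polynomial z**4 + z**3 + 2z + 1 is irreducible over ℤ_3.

Write P(z) = z**4 + z**3 + 2z + 1.
Check for roots in ℤ_3: P(0) = 1; P(1) = 2; P(2) = 2.
No roots, so no linear factors.
Monic irreducibles of degree 2 over GF(3): z**2 + 1, z**2 + z + 2, z**2 + 2z + 2.
None of them divide P (all give nonzero remainder).
No irreducible factor of degree ≤ 2 exists, so P is irreducible over GF(3).

Yes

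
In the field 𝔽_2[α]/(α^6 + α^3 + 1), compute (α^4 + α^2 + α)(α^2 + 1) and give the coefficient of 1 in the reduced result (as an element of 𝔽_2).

Multiply in 𝔽_2[α]: (α^4 + α^2 + α)·(α^2 + 1) = α^6 + α^3 + α^2 + α.
Reduce using α^6 ≡ α^3 + 1 (mod α^6 + α^3 + 1).
Reduced: α^2 + α + 1.

1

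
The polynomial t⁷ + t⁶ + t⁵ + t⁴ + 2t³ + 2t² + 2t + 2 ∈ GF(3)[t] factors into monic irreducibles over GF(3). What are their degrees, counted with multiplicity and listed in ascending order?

Write g(t) = t⁷ + t⁶ + t⁵ + t⁴ + 2t³ + 2t² + 2t + 2.
Roots in GF(3): g(0) = 2; g(1) = 0 → root; g(2) = 0 → root.
Linear factors from roots: (t + 2), (t + 1).
Complete factorization: g(t) = (t + 2)·(t + 1)^2·(t² + 1)^2.
Factor degrees with multiplicity: 1 + 1 + 1 + 2 + 2 = 7.

1, 1, 1, 2, 2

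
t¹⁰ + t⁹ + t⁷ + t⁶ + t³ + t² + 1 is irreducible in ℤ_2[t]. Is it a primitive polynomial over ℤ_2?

No

Write f(t) = t¹⁰ + t⁹ + t⁷ + t⁶ + t³ + t² + 1.
|GF(2^10)^×| = 2^10 − 1 = 1023. Prime factorization: 1023 = 3·11·31.
f is primitive ⇔ t has order 1023 in GF(2)[t]/(f), i.e. t^(1023/q) ≠ 1 for each prime q | 1023.
t^(341) mod f = 1
t^(93) mod f = t⁸ + t⁷ + t⁶ + t⁵ + t⁴ + t² + t + 1.
t^(33) mod f = t⁹ + t⁵ + t³ + t + 1.
Since t^(341) = 1, the order of t divides 341 < 1023; not primitive.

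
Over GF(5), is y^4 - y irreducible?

Write P(y) = y^4 - y.
Check for roots in GF(5): P(0) = 0 → root; P(1) = 0 → root; P(2) = 4; P(3) = 3; P(4) = 2.
P(0) = 0, so (y) divides P(y); P is reducible.

No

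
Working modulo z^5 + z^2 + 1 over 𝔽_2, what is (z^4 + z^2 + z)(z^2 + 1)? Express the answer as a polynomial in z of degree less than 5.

z^2

Multiply in 𝔽_2[z]: (z^4 + z^2 + z)·(z^2 + 1) = z^6 + z^3 + z^2 + z.
Reduce using z^5 ≡ z^2 + 1 (mod z^5 + z^2 + 1).
Reduced: z^2.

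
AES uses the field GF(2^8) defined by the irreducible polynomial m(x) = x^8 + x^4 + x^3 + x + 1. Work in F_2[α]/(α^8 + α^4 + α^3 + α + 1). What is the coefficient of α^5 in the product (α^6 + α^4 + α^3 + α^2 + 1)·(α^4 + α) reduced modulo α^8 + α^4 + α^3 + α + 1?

Multiply in F_2[α]: (α^6 + α^4 + α^3 + α^2 + 1)·(α^4 + α) = α^10 + α^8 + α^6 + α^5 + α^3 + α.
Reduce using α^8 ≡ α^4 + α^3 + α + 1 (mod α^8 + α^4 + α^3 + α + 1).
Reduced: α^4 + α^3 + α^2 + 1.

0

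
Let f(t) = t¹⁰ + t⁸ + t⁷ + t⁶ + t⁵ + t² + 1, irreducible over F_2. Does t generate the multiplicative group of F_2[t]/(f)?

|GF(2^10)^×| = 2^10 − 1 = 1023. Prime factorization: 1023 = 3·11·31.
f is primitive ⇔ t has order 1023 in GF(2)[t]/(f), i.e. t^(1023/q) ≠ 1 for each prime q | 1023.
t^(341) mod f = t⁹ + t⁶ + t⁵ + t² + t.
t^(93) mod f = t⁸ + t⁷ + t² + t.
t^(33) mod f = t⁷ + t⁶ + t⁵ + t⁴ + t + 1.
None equal 1, so t has full order 1023; f is primitive.

Yes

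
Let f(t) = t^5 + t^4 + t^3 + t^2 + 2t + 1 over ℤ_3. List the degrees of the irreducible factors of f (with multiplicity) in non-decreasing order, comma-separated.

Roots in ℤ_3: f(0) = 1; f(1) = 1; f(2) = 2.
Complete factorization: f(t) = (t^5 + t^4 + t^3 + t^2 + 2t + 1).
Factor degrees with multiplicity: 5 = 5.

5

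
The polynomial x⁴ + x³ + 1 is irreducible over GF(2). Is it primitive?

Write f(x) = x⁴ + x³ + 1.
|GF(2^4)^×| = 2^4 − 1 = 15. Prime factorization: 15 = 3·5.
f is primitive ⇔ x has order 15 in GF(2)[x]/(f), i.e. x^(15/q) ≠ 1 for each prime q | 15.
x^(5) mod f = x³ + x + 1.
x^(3) mod f = x³.
None equal 1, so x has full order 15; f is primitive.

Yes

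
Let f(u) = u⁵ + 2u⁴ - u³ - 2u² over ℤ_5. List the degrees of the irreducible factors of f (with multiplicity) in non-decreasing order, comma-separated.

1, 1, 1, 1, 1

Roots in ℤ_5: f(0) = 0 → root; f(1) = 0 → root; f(2) = 3; f(3) = 0 → root; f(4) = 0 → root.
Linear factors from roots: (u), (u - 1), (u + 2), (u + 1).
Complete factorization: f(u) = (u + 1)·(u + 2)·(u - 1)·(u)^2.
Factor degrees with multiplicity: 1 + 1 + 1 + 1 + 1 = 5.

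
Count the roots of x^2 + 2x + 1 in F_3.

Write f(x) = x^2 + 2x + 1.
Evaluate at each of the 3 elements of F_3:
f(0) = 1; f(1) = 1; f(2) = 0 → root.
Roots: {2}.

1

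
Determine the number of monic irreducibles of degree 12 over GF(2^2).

1397740

x^(4^12) − x is the product of all monic irreducibles of degree dividing 12; Möbius inversion gives N = (1/12) Σ μ(12/d)·4^d.
Divisors of 12: 1, 2, 3, 4, 6, 12; μ(12/d) for each: 0, 1, 0, -1, -1, 1.
Σ = 4^2 − 4^4 − 4^6 + 4^12 = 16772880.
N = 16772880/12 = 1397740.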